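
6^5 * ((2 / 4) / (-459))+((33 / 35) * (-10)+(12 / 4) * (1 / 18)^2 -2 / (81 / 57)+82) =805855 / 12852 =62.70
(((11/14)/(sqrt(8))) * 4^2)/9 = 22 * sqrt(2)/63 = 0.49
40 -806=-766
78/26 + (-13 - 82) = -92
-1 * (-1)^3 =1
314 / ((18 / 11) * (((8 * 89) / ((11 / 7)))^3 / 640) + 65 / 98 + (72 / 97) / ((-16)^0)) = 0.00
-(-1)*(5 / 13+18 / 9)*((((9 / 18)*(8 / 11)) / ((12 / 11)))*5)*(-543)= -28055 / 13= -2158.08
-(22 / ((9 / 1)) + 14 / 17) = -500 / 153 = -3.27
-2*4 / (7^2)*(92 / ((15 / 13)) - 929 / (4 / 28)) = 770792 / 735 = 1048.70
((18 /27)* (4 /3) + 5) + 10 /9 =7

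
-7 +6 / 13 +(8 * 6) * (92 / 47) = 53413 / 611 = 87.42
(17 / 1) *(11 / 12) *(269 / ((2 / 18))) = 150909 / 4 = 37727.25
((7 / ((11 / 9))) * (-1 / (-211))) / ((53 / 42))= 2646 / 123013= 0.02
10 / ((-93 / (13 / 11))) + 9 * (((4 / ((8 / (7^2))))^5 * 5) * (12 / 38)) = 39011244223625 / 310992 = 125441311.11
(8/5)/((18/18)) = 8/5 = 1.60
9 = 9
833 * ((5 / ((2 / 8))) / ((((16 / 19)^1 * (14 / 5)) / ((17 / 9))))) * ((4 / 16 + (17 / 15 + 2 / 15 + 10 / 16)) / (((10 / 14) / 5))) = 345740815 / 1728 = 200081.49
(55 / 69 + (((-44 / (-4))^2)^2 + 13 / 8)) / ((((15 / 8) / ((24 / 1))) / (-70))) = -905314928 / 69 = -13120506.20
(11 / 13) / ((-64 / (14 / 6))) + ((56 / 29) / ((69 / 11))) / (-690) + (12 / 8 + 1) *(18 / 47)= 25001686583 / 26995250880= 0.93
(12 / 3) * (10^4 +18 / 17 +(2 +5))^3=19699549899045412 / 4913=4009678383685.20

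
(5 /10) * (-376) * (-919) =172772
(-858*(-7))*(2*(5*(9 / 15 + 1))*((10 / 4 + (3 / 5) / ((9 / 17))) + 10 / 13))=2115344 / 5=423068.80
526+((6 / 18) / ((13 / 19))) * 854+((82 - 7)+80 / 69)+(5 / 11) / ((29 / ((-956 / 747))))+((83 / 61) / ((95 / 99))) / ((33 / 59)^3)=4661229220686028 / 4541806198215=1026.29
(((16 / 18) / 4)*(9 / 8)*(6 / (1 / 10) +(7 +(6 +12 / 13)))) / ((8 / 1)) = 961 / 416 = 2.31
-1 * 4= -4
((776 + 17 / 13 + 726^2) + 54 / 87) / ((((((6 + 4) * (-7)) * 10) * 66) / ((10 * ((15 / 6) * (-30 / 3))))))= 995004655 / 348348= 2856.35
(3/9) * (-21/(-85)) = 0.08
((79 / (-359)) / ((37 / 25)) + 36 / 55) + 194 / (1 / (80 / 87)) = 11370520781 / 63559155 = 178.90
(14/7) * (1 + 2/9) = 22/9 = 2.44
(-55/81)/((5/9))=-11/9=-1.22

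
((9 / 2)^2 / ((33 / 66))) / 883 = 81 / 1766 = 0.05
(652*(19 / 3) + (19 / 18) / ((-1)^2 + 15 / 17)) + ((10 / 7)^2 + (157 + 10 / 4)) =121121459 / 28224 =4291.43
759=759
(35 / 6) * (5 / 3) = 175 / 18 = 9.72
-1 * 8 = -8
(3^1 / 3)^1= 1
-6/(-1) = 6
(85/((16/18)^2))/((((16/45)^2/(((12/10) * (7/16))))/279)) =16337382075/131072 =124644.33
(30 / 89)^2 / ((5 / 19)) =3420 / 7921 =0.43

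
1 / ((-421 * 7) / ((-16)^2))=-256 / 2947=-0.09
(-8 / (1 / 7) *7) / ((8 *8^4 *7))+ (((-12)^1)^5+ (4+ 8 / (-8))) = -1019203591 / 4096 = -248829.00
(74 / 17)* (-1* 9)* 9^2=-3173.29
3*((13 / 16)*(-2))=-39 / 8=-4.88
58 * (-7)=-406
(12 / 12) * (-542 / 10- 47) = -506 / 5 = -101.20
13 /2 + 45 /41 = 7.60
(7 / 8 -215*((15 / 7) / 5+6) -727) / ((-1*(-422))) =-118063 / 23632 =-5.00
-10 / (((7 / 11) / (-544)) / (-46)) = -393234.29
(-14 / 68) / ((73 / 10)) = -35 / 1241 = -0.03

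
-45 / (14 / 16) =-51.43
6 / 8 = 3 / 4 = 0.75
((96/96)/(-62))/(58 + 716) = -0.00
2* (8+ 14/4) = 23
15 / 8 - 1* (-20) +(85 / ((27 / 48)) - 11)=11663 / 72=161.99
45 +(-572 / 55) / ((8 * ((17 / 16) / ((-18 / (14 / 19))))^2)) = -642.20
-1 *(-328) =328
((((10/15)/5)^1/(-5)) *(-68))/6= 68/225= 0.30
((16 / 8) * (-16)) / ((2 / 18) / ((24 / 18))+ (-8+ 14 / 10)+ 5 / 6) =1920 / 341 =5.63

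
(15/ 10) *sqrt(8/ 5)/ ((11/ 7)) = 21 *sqrt(10)/ 55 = 1.21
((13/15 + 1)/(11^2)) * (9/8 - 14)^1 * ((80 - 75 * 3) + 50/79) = 1644601/57354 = 28.67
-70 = -70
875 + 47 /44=38547 /44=876.07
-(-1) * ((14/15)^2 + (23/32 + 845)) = 6095447/7200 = 846.59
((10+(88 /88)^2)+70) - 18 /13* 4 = 981 /13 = 75.46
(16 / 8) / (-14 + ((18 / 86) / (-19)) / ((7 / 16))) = -5719 / 40105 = -0.14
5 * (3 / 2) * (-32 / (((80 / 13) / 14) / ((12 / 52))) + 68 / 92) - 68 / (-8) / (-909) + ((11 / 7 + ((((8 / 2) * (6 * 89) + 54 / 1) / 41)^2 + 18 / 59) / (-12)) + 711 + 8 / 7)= 10318903451839 / 29029494942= 355.46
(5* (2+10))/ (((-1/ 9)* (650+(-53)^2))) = -180/ 1153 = -0.16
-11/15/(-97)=11/1455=0.01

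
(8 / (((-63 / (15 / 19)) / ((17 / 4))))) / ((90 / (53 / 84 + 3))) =-5185 / 301644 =-0.02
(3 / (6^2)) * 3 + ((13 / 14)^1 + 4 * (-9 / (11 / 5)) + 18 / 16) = -8661 / 616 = -14.06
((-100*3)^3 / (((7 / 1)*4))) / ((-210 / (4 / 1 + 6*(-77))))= -103050000 / 49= -2103061.22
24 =24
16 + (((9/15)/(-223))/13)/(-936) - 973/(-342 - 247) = 47019809269/2663717160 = 17.65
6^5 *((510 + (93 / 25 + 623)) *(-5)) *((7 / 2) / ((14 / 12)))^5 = -10739548684.80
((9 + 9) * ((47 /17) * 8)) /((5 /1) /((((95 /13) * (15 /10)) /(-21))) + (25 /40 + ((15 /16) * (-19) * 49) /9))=-6172416 /1642387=-3.76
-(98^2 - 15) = -9589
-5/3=-1.67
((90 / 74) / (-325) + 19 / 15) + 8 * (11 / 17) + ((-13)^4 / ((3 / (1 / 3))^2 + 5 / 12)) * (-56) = -2353344775712 / 119833935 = -19638.38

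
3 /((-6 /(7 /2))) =-7 /4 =-1.75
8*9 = 72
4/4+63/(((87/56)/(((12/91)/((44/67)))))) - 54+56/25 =-4418343/103675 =-42.62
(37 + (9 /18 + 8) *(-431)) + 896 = -5461 /2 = -2730.50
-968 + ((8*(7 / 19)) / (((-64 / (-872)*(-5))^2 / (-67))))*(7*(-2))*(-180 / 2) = -351231827 / 190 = -1848588.56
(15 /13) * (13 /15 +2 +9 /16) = 823 /208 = 3.96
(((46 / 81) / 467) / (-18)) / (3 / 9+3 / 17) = -0.00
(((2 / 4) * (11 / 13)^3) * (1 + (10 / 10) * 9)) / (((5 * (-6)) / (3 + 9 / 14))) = -0.37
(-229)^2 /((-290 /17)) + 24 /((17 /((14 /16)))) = -15149359 /4930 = -3072.89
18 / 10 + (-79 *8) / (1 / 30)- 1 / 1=-18959.20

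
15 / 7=2.14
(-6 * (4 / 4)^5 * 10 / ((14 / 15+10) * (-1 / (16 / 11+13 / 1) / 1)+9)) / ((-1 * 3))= 47700 / 19661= 2.43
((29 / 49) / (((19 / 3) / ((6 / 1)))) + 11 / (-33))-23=-63604 / 2793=-22.77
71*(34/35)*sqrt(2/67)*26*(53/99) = 165.87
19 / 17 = 1.12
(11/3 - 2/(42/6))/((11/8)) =568/231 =2.46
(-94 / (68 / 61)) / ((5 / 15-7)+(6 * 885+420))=-8601 / 583780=-0.01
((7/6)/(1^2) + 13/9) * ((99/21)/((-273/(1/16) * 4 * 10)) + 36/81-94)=-244.28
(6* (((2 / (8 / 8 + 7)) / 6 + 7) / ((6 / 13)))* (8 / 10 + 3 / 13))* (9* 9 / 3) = 101907 / 40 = 2547.68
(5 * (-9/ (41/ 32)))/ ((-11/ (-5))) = -7200/ 451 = -15.96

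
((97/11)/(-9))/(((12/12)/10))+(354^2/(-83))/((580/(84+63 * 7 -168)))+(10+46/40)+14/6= -4411479509/4765860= -925.64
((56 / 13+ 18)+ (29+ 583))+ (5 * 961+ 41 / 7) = 495510 / 91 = 5445.16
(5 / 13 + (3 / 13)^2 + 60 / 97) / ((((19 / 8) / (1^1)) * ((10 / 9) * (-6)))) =-103908 / 1557335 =-0.07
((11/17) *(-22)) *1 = -242/17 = -14.24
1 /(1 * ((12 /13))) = 13 /12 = 1.08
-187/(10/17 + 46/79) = -251141/1572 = -159.76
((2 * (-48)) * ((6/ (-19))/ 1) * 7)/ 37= 4032/ 703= 5.74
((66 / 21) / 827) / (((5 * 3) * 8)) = 11 / 347340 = 0.00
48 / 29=1.66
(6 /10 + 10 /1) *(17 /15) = 12.01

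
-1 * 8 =-8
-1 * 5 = -5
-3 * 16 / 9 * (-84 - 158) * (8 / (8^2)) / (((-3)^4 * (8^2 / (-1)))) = -121 / 3888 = -0.03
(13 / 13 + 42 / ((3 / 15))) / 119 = 211 / 119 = 1.77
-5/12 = -0.42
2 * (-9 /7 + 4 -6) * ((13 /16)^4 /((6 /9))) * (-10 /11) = 9853545 /2523136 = 3.91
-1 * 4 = -4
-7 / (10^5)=-7 / 100000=-0.00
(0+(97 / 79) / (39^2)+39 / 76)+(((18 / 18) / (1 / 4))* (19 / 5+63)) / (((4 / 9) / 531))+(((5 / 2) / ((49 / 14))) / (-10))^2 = 319237.72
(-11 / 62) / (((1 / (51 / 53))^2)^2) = -74417211 / 489209822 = -0.15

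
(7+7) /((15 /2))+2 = 3.87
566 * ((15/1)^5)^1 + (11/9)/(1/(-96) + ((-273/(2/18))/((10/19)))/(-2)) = 1444648005058010/3361161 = 429806250.00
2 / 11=0.18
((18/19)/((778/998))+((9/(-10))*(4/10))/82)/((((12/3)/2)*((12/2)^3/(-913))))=-620386239/242424800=-2.56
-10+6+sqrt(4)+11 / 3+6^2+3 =40.67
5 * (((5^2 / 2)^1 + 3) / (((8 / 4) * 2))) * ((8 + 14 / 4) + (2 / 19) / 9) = 610235 / 2736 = 223.04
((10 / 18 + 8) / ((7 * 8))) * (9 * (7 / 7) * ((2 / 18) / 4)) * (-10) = -55 / 144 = -0.38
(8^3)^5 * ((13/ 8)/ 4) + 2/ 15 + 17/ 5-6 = 214404767416283/ 15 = 14293651161085.53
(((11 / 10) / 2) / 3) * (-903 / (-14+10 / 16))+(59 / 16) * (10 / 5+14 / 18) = 1742693 / 77040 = 22.62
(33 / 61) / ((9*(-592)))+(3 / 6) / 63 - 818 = -817.99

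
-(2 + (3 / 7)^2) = -107 / 49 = -2.18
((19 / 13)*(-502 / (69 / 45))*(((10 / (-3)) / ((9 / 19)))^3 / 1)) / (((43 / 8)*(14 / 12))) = 5233691360000 / 196827813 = 26590.20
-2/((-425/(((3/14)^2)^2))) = 81/8163400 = 0.00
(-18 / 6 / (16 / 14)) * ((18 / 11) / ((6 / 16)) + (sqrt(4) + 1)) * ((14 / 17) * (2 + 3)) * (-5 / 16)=297675 / 11968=24.87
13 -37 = -24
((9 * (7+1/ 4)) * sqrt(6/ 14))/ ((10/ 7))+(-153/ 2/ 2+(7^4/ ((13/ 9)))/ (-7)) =-14337/ 52+261 * sqrt(21)/ 40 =-245.81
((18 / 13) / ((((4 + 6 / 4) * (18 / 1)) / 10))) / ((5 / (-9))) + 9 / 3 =393 / 143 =2.75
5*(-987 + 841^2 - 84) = 3531050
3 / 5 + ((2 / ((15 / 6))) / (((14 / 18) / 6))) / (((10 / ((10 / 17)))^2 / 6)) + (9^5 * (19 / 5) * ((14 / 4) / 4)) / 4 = 15887900571 / 323680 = 49085.21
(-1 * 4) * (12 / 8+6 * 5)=-126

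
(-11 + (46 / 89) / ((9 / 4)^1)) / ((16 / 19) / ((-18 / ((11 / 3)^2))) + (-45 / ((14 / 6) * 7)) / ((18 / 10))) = 72285633 / 14494273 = 4.99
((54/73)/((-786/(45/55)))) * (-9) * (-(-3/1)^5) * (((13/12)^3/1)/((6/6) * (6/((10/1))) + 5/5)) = 72072585/53858816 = 1.34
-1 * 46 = -46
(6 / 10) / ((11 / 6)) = 18 / 55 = 0.33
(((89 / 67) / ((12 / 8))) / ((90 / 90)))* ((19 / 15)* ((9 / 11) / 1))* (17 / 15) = 57494 / 55275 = 1.04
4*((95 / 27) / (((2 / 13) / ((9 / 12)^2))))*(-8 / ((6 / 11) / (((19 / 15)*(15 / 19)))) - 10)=-45695 / 36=-1269.31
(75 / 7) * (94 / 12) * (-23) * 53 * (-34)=24349525 / 7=3478503.57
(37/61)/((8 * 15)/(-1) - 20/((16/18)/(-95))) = 74/246135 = 0.00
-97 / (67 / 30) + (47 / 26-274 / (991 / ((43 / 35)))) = -2535568279 / 60421270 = -41.96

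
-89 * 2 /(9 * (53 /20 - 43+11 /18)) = 3560 /7153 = 0.50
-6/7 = -0.86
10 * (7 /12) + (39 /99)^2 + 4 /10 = 69571 /10890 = 6.39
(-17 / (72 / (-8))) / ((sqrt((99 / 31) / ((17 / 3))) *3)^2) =8959 / 24057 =0.37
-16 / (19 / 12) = -10.11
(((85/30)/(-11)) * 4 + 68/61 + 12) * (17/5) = 413542/10065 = 41.09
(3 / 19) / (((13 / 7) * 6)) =7 / 494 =0.01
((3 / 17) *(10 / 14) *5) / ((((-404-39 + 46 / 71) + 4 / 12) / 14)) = -639 / 32011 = -0.02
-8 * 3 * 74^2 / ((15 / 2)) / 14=-43808 / 35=-1251.66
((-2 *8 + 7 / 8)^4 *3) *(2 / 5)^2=25120.18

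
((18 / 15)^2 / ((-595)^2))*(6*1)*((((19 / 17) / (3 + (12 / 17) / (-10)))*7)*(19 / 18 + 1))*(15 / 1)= 8436 / 4197725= 0.00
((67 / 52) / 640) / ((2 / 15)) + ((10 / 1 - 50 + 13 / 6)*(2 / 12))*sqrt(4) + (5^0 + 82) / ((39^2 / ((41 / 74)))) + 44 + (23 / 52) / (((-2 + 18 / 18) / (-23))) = 2397730801 / 57627648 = 41.61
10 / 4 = 5 / 2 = 2.50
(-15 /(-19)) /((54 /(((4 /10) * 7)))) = 7 /171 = 0.04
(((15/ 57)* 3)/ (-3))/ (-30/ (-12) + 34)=-10/ 1387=-0.01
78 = 78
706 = 706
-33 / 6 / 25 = -11 / 50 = -0.22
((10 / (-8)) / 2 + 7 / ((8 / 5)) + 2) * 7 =161 / 4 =40.25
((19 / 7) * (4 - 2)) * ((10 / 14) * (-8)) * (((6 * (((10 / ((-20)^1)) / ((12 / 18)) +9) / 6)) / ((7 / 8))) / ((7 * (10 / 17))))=-71.03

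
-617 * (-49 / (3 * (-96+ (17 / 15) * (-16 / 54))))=-4081455 / 39016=-104.61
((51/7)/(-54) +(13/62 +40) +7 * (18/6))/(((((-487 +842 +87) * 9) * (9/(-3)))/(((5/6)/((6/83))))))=-0.06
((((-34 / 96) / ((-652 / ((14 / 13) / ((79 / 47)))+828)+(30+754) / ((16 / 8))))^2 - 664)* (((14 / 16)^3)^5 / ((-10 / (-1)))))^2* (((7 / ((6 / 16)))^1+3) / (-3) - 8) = -5679967391738942132689837095293496513355171015017761310113 / 4648256008492309772311689740992583629754740777307602944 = -1221.96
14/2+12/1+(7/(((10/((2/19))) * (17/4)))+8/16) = 63041/3230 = 19.52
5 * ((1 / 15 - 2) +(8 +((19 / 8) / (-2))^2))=28711 / 768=37.38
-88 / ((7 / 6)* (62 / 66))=-17424 / 217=-80.29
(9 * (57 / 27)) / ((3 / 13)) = 247 / 3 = 82.33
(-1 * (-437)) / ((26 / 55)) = 24035 / 26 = 924.42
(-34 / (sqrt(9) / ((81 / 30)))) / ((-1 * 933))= 51 / 1555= 0.03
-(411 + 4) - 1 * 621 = -1036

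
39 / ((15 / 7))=91 / 5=18.20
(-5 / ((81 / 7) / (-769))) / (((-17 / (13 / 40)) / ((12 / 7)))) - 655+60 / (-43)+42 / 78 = -666.75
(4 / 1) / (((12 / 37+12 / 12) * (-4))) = -37 / 49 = -0.76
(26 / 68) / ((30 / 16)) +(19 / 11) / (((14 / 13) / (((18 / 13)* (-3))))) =-126811 / 19635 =-6.46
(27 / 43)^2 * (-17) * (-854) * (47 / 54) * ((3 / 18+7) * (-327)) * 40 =-20081442780 / 43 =-467010297.21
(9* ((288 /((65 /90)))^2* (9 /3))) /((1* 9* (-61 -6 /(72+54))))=-846526464 /108329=-7814.40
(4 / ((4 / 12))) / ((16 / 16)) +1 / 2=25 / 2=12.50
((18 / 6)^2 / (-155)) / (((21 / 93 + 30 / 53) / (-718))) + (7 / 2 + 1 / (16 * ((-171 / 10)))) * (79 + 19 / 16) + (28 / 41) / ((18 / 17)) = 216419315957 / 648626560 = 333.66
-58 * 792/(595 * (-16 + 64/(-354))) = 508167/106505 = 4.77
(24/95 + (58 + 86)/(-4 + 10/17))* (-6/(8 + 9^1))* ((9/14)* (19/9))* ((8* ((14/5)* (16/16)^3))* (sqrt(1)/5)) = 5548032/61625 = 90.03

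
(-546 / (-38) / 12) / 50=91 / 3800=0.02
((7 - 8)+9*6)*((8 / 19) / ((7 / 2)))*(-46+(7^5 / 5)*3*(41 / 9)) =583760656 / 1995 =292611.86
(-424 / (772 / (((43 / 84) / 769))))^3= -11836763639 / 242213763422974800744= -0.00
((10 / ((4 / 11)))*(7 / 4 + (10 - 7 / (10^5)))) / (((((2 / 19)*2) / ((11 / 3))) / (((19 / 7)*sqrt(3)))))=51324869233*sqrt(3) / 3360000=26457.52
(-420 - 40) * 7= -3220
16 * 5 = 80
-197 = -197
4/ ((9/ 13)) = 52/ 9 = 5.78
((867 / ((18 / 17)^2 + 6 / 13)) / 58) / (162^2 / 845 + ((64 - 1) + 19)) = 917478185 / 10982206504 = 0.08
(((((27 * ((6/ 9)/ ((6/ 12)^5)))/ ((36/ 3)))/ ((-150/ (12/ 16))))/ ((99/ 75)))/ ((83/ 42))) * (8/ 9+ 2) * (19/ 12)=-3458/ 8217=-0.42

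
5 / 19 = 0.26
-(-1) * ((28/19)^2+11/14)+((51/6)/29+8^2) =4928323/73283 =67.25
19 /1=19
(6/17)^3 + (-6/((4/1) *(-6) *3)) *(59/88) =0.10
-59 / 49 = -1.20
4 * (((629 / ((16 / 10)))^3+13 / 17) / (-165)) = -528823658281 / 359040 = -1472882.29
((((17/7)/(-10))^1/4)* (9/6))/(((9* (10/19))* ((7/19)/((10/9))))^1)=-6137/105840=-0.06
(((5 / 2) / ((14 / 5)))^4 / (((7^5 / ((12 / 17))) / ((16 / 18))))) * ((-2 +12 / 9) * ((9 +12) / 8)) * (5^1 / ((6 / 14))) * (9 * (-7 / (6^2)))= 1953125 / 2304038016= 0.00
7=7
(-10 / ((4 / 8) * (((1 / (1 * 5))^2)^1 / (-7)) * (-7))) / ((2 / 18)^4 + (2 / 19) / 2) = -3116475 / 329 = -9472.57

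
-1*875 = -875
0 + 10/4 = 5/2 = 2.50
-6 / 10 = -3 / 5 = -0.60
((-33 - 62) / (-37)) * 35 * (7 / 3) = 23275 / 111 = 209.68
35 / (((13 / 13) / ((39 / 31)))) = 1365 / 31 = 44.03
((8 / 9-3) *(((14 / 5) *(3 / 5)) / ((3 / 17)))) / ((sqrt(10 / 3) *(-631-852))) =2261 *sqrt(30) / 1668375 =0.01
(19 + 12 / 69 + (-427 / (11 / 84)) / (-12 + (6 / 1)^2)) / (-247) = 59045 / 124982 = 0.47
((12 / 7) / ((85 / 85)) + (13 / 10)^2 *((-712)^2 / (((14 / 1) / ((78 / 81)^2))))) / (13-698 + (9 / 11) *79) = -19908989353 / 217642950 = -91.48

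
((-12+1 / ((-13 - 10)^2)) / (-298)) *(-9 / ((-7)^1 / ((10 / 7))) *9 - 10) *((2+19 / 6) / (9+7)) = 983785 / 11586687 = 0.08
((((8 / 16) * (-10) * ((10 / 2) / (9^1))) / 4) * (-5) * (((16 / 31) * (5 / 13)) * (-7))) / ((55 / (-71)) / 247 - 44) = 23607500 / 215299557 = 0.11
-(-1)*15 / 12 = 5 / 4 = 1.25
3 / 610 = 0.00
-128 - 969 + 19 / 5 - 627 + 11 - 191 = -9501 / 5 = -1900.20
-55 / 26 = -2.12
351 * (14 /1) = 4914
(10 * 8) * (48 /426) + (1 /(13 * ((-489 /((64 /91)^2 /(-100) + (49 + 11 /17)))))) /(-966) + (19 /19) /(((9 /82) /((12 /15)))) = 1389805197031554 /85248529463825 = 16.30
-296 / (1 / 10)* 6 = -17760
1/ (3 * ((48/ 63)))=7/ 16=0.44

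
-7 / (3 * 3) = -7 / 9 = -0.78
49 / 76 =0.64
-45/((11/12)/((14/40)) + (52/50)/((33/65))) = -5775/599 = -9.64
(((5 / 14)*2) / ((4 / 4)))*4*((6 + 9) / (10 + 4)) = 3.06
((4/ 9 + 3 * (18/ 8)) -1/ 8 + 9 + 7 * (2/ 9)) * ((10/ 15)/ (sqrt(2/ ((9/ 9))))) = 47 * sqrt(2)/ 8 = 8.31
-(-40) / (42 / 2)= 40 / 21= 1.90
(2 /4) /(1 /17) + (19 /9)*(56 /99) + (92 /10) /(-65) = 5532403 /579150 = 9.55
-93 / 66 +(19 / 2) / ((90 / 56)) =4457 / 990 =4.50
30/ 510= 1/ 17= 0.06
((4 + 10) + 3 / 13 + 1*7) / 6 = 46 / 13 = 3.54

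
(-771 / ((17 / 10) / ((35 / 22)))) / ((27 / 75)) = -1124375 / 561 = -2004.23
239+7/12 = 2875/12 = 239.58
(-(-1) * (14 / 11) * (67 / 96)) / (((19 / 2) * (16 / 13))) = 6097 / 80256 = 0.08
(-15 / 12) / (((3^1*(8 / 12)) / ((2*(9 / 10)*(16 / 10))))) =-9 / 5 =-1.80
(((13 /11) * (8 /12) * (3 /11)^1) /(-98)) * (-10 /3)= 130 /17787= 0.01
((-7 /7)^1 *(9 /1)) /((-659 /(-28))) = -0.38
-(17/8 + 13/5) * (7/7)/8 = -189/320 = -0.59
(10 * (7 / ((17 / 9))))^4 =157529610000 / 83521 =1886107.81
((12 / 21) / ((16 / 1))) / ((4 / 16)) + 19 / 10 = 2.04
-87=-87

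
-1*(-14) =14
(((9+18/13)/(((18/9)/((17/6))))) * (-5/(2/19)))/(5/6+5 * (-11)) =12.90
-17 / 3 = -5.67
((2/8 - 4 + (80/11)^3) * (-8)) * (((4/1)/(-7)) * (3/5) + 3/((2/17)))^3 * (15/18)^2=-246116652752463/7304528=-33693710.63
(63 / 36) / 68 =7 / 272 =0.03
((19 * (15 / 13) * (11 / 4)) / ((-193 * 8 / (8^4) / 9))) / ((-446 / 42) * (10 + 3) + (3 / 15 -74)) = 94802400 / 13952549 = 6.79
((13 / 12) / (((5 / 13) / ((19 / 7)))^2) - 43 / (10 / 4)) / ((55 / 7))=540277 / 115500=4.68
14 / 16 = 7 / 8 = 0.88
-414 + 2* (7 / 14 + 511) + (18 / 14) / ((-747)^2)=264310264 / 434007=609.00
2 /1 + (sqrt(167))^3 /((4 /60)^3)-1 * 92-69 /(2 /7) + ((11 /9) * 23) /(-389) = 7283308.62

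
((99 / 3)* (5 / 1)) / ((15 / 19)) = 209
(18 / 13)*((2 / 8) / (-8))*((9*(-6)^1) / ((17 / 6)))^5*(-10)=-20083878149760 / 18458141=-1088076.97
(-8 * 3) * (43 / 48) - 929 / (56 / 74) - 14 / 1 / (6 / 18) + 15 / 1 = -35731 / 28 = -1276.11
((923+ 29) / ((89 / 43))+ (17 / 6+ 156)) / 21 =330433 / 11214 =29.47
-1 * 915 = -915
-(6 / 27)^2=-4 / 81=-0.05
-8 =-8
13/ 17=0.76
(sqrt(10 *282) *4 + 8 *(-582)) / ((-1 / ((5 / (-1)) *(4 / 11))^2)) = 1862400 / 121 -3200 *sqrt(705) / 121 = 14689.54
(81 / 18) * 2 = 9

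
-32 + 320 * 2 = 608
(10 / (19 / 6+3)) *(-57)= -3420 / 37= -92.43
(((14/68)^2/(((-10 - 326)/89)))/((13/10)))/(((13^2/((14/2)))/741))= -414295/1562912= -0.27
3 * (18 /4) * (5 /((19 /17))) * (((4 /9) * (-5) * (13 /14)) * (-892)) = 14784900 /133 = 111164.66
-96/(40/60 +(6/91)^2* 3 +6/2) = -2384928/91415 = -26.09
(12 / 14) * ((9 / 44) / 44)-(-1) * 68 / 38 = 230897 / 128744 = 1.79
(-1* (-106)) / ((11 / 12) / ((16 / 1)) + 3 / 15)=101760 / 247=411.98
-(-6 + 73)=-67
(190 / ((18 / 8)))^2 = 7130.86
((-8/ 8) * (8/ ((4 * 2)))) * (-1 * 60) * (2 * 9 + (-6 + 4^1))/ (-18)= -160/ 3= -53.33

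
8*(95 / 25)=152 / 5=30.40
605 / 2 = 302.50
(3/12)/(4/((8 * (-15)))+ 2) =15/118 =0.13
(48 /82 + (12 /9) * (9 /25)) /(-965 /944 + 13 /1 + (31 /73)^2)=5493388992 /62691241675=0.09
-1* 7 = -7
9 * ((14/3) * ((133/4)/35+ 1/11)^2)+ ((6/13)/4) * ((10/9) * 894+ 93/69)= 1159736339/7235800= 160.28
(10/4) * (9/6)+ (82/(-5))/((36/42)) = -923/60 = -15.38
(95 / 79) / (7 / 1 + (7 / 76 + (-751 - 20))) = -7220 / 4586503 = -0.00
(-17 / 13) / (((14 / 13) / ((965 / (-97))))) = 16405 / 1358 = 12.08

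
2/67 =0.03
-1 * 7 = -7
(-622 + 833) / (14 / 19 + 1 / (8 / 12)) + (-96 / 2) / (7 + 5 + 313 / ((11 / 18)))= 7697818 / 81685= 94.24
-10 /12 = -5 /6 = -0.83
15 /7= 2.14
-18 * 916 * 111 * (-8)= 14641344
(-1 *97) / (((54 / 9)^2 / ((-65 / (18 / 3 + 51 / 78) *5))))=409825 / 3114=131.61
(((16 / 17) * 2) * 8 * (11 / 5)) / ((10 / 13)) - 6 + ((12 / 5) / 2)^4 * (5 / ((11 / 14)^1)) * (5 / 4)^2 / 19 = 3388976 / 88825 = 38.15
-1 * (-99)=99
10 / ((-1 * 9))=-10 / 9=-1.11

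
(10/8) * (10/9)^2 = 125/81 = 1.54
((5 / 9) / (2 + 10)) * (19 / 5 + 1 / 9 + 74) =1753 / 486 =3.61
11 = 11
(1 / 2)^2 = 1 / 4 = 0.25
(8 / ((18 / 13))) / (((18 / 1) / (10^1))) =260 / 81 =3.21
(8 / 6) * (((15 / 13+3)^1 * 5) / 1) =360 / 13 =27.69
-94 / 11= -8.55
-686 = -686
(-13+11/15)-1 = -199/15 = -13.27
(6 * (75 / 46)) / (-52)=-0.19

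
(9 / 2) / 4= 9 / 8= 1.12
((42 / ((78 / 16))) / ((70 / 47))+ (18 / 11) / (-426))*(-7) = -2054227 / 50765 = -40.47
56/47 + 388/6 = 9286/141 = 65.86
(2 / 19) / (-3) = -2 / 57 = -0.04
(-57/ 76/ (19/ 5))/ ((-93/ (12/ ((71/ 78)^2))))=91260/ 2969149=0.03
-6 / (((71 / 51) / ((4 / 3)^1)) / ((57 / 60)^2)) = -18411 / 3550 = -5.19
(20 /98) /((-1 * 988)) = -5 /24206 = -0.00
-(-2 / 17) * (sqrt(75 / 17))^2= 150 / 289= 0.52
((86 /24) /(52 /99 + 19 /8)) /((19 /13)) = 36894 /43643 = 0.85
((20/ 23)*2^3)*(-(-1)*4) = 640/ 23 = 27.83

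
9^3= 729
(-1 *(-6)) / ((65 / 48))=288 / 65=4.43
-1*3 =-3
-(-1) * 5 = 5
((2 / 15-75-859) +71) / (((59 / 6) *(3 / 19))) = -491834 / 885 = -555.74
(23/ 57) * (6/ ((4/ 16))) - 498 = -9278/ 19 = -488.32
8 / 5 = 1.60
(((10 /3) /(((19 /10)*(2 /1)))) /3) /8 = 25 /684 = 0.04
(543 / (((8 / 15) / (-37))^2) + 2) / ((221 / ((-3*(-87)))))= 43654260483 / 14144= 3086415.48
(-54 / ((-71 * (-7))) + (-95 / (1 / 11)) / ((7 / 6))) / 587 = -1.53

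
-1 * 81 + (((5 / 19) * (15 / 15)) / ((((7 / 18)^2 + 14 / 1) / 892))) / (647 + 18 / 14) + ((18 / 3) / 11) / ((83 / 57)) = -415589208399 / 5156204933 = -80.60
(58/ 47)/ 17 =58/ 799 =0.07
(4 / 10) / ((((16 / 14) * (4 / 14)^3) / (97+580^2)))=807929297 / 160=5049558.11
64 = 64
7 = 7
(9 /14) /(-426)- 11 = -21871 /1988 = -11.00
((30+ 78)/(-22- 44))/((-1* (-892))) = -0.00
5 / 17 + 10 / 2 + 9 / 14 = 1413 / 238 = 5.94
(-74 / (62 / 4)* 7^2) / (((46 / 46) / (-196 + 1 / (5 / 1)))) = 7099708 / 155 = 45804.57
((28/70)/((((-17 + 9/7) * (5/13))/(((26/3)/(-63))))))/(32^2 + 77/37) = 12506/1409450625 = 0.00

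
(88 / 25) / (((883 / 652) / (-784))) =-44982784 / 22075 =-2037.73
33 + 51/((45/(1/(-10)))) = 32.89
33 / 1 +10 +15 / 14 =617 / 14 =44.07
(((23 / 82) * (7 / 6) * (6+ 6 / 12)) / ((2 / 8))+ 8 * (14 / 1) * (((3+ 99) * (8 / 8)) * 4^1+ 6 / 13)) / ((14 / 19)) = 397176893 / 6396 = 62097.70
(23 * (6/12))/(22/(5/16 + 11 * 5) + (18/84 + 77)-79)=-142485/17197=-8.29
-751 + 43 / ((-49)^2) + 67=-1642241 / 2401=-683.98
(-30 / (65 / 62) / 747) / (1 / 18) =-744 / 1079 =-0.69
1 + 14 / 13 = 27 / 13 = 2.08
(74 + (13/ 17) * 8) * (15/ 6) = 3405/ 17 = 200.29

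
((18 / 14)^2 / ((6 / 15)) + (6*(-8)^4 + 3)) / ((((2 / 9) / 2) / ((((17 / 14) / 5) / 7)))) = 368599491 / 48020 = 7675.96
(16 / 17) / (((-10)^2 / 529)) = 2116 / 425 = 4.98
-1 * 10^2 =-100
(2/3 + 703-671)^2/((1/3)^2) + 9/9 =9605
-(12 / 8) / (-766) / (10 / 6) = 9 / 7660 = 0.00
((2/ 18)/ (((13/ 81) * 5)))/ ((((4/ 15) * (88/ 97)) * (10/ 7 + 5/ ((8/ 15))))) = 18333/ 346060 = 0.05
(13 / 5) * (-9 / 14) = -117 / 70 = -1.67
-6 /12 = -1 /2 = -0.50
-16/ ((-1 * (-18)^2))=4/ 81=0.05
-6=-6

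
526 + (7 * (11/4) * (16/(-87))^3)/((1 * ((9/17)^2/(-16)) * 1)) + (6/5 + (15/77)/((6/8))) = 10971973582016/20535416055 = 534.30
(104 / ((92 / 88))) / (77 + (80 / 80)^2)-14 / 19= 706 / 1311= 0.54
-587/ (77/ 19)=-11153/ 77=-144.84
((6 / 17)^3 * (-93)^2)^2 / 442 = 1745055728928 / 5334402749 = 327.13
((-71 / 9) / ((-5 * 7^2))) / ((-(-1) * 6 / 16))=568 / 6615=0.09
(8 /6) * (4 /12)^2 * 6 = 8 /9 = 0.89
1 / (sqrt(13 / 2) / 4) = 1.57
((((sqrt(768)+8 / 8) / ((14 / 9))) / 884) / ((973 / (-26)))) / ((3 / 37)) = -444 * sqrt(3) / 115787 -111 / 463148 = -0.01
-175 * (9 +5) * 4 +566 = -9234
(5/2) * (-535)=-2675/2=-1337.50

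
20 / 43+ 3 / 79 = 1709 / 3397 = 0.50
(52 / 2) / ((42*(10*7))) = 13 / 1470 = 0.01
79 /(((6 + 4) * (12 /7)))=553 /120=4.61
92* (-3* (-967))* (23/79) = 6138516/79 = 77702.73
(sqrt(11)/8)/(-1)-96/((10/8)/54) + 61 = -20431/5-sqrt(11)/8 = -4086.61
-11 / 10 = -1.10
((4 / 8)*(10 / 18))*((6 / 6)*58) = 145 / 9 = 16.11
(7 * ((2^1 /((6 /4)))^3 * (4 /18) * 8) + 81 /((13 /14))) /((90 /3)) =184373 /47385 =3.89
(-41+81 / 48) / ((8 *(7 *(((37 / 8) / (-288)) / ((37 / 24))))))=1887 / 28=67.39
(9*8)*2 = 144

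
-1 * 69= -69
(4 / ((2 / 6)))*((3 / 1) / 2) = 18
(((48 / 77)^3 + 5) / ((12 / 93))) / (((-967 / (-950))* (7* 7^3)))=35240709325 / 2119926507622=0.02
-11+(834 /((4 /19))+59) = 8019 /2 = 4009.50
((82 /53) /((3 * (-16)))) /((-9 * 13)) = 41 /148824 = 0.00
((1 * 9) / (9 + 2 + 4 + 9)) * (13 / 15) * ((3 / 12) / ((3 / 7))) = 0.19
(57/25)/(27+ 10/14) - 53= -256651/4850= -52.92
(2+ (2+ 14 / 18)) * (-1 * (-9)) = 43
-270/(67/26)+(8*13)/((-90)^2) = -14213758/135675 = -104.76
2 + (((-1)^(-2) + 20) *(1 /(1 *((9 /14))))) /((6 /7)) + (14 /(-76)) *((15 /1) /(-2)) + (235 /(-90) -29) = 751 /76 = 9.88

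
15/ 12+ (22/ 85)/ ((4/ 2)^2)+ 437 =438.31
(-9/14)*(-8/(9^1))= 0.57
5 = 5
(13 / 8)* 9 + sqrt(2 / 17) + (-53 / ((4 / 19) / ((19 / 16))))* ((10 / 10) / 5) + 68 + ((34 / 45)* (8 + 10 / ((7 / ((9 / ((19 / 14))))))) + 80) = sqrt(34) / 17 + 6349529 / 54720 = 116.38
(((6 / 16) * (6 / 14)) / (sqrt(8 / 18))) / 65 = 27 / 7280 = 0.00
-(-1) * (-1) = -1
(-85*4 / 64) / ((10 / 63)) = -1071 / 32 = -33.47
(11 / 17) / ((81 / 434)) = 3.47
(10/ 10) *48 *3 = 144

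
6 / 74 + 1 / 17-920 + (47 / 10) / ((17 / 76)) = -2826878 / 3145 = -898.85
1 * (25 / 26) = 25 / 26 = 0.96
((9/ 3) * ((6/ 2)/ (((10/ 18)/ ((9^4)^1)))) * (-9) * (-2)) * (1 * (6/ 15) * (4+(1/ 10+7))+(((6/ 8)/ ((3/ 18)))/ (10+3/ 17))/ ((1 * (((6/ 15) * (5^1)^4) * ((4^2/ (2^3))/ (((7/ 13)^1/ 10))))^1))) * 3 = 1432834085508597/ 56225000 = 25483932.16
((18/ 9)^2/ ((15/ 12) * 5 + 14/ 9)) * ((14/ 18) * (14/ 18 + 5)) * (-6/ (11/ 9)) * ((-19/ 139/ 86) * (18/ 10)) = 2987712/ 92374535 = 0.03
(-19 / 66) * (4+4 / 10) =-19 / 15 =-1.27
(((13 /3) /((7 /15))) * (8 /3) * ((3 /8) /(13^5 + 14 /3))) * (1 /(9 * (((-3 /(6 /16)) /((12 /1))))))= -65 /15594502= -0.00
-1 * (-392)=392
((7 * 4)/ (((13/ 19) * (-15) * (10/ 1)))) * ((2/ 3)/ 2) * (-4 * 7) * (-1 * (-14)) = 104272/ 2925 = 35.65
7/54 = 0.13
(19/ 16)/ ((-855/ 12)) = -1/ 60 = -0.02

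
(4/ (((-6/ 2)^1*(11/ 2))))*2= -16/ 33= -0.48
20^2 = 400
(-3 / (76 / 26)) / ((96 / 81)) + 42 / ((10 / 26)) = 658671 / 6080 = 108.33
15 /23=0.65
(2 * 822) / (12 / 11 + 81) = 6028 / 301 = 20.03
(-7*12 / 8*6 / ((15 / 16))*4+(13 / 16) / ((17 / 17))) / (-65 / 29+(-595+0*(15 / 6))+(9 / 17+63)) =960857 / 1913600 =0.50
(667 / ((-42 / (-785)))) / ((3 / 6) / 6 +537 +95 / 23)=4817074 / 209125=23.03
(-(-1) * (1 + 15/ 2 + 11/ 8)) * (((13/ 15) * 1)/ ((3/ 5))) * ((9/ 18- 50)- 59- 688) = -181779/ 16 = -11361.19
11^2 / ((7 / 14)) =242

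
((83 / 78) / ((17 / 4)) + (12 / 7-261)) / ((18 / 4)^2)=-12.79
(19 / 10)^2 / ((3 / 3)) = 361 / 100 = 3.61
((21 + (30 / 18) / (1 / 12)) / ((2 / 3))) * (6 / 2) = 369 / 2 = 184.50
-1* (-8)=8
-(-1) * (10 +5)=15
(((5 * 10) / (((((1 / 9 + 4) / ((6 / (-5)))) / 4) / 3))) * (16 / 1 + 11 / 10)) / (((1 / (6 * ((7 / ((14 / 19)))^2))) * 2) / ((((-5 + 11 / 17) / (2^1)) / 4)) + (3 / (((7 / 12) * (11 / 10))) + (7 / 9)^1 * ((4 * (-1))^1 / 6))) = -41581754676 / 57621349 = -721.64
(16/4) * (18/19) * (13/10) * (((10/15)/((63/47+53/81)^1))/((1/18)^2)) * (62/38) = 5965051248/6853585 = 870.35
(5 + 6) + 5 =16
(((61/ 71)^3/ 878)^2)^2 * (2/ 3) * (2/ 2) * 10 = 13271744871487930791605/ 7313739904550078599757178710396172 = 0.00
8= 8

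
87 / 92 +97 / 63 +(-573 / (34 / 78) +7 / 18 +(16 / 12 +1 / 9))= -129097685 / 98532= -1310.21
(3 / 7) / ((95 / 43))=129 / 665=0.19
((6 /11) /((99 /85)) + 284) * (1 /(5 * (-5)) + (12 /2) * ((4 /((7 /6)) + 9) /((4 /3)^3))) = 9084526081 /1016400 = 8937.94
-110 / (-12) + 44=319 / 6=53.17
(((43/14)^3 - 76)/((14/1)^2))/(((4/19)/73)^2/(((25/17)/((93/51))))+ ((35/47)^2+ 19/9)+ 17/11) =-0.06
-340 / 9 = -37.78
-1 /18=-0.06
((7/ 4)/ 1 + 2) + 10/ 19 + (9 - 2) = 857/ 76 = 11.28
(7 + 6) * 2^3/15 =104/15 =6.93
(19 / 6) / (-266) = -1 / 84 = -0.01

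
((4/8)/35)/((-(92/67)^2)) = -4489/592480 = -0.01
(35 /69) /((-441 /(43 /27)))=-215 /117369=-0.00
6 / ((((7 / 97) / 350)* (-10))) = -2910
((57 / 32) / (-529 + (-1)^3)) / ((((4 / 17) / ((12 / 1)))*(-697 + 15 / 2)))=2907 / 11693920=0.00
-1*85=-85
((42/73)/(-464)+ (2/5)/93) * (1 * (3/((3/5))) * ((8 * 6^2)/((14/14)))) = 289284/65627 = 4.41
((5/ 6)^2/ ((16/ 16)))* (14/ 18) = 175/ 324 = 0.54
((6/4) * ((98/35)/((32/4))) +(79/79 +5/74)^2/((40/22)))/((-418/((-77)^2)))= -67994311/4161760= -16.34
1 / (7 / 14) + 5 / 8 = 21 / 8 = 2.62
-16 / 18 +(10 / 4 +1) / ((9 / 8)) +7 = 83 / 9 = 9.22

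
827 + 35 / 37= 30634 / 37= 827.95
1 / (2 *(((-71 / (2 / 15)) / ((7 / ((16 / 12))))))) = -7 / 1420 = -0.00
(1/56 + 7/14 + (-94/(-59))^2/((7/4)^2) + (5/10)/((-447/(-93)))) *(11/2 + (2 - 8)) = -294960555/406636496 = -0.73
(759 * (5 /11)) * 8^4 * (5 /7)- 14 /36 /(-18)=2289254449 /2268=1009371.45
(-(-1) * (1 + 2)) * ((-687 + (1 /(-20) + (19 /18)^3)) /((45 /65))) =-260001079 /87480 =-2972.12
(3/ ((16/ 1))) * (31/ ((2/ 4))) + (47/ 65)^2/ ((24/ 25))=6170/ 507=12.17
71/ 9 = 7.89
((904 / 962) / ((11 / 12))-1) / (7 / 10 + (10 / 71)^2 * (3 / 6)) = 6704530 / 189349017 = 0.04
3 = 3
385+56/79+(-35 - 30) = 25336/79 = 320.71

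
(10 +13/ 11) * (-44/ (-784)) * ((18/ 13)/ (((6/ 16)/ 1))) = 1476/ 637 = 2.32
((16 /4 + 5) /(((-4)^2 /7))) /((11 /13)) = 819 /176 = 4.65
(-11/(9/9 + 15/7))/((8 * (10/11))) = -77/160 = -0.48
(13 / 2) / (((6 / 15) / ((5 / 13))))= 25 / 4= 6.25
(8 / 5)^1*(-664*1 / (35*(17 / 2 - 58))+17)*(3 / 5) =481864 / 28875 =16.69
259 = 259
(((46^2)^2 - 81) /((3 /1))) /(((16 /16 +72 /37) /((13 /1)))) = 2153617375 /327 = 6585985.86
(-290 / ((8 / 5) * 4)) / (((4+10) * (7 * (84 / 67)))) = -48575 / 131712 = -0.37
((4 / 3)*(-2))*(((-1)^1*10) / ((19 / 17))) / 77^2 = 1360 / 337953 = 0.00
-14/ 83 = -0.17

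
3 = 3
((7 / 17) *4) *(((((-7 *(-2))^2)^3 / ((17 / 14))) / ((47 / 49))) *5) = 723136637440 / 13583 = 53238359.53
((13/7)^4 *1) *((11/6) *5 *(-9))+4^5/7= -4010101/4802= -835.09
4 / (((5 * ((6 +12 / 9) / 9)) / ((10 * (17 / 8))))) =459 / 22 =20.86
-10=-10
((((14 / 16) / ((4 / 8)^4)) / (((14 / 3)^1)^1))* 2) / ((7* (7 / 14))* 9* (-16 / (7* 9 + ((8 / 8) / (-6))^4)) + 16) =244947 / 326600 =0.75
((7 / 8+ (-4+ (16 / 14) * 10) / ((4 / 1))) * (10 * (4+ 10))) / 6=255 / 4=63.75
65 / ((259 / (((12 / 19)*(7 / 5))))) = 156 / 703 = 0.22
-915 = -915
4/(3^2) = 4/9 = 0.44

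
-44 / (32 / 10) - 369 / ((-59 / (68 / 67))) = -117047 / 15812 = -7.40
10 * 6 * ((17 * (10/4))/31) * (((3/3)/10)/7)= 255/217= 1.18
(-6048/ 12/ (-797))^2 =254016/ 635209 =0.40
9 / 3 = 3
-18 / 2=-9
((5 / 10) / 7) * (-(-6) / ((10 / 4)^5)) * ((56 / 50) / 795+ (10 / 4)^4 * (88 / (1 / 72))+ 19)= 157422084896 / 144921875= 1086.25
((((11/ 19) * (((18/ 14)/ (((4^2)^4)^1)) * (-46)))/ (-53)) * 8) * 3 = 6831/ 28872704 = 0.00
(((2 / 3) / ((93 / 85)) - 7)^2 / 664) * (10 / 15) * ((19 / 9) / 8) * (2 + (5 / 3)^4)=47536917817 / 452152837152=0.11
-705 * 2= -1410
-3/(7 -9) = 3/2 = 1.50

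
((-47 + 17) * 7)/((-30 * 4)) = 7/4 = 1.75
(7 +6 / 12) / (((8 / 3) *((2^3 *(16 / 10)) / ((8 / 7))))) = 225 / 896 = 0.25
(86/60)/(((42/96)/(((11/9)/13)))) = 3784/12285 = 0.31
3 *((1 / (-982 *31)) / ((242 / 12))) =-9 / 1841741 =-0.00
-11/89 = -0.12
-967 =-967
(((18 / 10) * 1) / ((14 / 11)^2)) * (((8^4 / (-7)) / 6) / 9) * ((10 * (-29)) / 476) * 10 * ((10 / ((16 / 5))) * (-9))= -84216000 / 40817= -2063.26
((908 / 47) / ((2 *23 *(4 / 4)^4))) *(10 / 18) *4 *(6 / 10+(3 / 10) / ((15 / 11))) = 37228 / 48645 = 0.77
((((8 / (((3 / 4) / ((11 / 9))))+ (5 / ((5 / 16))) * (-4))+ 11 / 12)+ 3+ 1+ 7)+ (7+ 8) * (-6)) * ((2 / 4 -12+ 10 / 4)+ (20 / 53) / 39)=258991271 / 223236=1160.17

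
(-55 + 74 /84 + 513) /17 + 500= 376273 /714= 526.99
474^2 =224676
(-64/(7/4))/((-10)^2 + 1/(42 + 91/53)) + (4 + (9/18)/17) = 28869137/7879602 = 3.66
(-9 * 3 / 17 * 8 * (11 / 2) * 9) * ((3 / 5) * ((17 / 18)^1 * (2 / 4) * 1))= -891 / 5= -178.20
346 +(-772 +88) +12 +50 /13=-4188 /13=-322.15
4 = 4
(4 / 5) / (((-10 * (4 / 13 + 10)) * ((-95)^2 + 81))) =-13 / 15252550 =-0.00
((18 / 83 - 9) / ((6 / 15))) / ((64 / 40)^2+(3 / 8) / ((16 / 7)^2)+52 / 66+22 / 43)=-132409728000 / 23706359819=-5.59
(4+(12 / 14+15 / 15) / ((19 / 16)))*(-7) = -740 / 19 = -38.95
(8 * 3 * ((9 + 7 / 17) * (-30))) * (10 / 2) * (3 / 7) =-1728000 / 119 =-14521.01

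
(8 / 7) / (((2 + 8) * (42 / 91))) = 0.25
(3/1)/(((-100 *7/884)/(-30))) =3978/35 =113.66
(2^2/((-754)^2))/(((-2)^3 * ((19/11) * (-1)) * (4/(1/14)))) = 11/1209802048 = 0.00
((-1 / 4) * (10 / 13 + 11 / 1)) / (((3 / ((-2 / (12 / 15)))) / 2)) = 255 / 52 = 4.90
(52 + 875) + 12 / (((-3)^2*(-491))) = 1365467 / 1473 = 927.00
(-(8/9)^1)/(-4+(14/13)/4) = 208/873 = 0.24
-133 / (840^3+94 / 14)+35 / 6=145212476059 / 24893568282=5.83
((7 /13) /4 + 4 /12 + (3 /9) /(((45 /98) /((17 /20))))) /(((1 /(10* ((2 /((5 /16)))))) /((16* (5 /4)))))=2437312 /1755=1388.78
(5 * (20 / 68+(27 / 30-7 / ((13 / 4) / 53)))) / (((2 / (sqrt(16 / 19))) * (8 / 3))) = -39417 * sqrt(19) / 1768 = -97.18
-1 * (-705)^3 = 350402625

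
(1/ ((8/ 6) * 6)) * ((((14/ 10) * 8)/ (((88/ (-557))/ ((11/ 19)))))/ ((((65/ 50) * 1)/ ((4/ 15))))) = -3899/ 3705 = -1.05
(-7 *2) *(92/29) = -44.41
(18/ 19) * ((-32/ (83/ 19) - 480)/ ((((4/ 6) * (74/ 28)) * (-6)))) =2548224/ 58349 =43.67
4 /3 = 1.33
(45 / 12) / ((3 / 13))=65 / 4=16.25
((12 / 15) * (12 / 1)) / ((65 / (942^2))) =42593472 / 325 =131056.84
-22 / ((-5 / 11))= 242 / 5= 48.40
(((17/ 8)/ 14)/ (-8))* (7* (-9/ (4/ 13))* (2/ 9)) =221/ 256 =0.86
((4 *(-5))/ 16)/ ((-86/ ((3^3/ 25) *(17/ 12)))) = 153/ 6880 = 0.02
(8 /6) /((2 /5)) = 10 /3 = 3.33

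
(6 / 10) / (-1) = -3 / 5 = -0.60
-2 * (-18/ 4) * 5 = 45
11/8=1.38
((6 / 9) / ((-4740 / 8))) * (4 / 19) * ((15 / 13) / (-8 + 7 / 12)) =64 / 1736657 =0.00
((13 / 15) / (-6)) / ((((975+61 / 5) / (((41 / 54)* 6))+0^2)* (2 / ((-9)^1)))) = 533 / 177696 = 0.00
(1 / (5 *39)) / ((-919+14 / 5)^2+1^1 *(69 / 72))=40 / 6547502507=0.00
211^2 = 44521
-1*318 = -318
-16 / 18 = -8 / 9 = -0.89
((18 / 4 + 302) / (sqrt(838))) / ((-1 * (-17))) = 613 * sqrt(838) / 28492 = 0.62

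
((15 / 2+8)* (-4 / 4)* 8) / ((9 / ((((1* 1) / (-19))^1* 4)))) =496 / 171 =2.90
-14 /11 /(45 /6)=-28 /165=-0.17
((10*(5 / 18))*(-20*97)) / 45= -9700 / 81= -119.75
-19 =-19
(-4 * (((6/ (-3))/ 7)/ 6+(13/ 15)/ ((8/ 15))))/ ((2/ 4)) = -265/ 21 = -12.62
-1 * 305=-305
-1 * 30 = -30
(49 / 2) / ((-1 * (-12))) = 49 / 24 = 2.04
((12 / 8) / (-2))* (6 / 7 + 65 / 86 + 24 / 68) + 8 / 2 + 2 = 185259 / 40936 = 4.53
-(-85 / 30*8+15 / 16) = 1043 / 48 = 21.73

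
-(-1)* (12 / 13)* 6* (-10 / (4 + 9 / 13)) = -11.80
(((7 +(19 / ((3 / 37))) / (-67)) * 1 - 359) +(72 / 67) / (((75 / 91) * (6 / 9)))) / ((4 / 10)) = -1776547 / 2010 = -883.85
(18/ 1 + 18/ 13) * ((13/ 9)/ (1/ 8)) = 224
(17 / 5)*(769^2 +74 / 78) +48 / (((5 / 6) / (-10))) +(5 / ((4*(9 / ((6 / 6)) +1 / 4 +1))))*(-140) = 16070250232 / 7995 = 2010037.55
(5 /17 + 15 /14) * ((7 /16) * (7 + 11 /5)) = 5.50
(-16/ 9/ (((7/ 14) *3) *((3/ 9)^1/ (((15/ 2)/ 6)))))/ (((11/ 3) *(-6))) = 0.20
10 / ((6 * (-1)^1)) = -1.67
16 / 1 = 16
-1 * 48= -48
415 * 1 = 415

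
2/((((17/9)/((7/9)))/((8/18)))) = 56/153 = 0.37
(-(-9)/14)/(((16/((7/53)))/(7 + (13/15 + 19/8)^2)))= 4757/51200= 0.09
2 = 2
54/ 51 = 18/ 17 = 1.06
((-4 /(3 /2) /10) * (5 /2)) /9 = -2 /27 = -0.07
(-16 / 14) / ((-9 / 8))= 1.02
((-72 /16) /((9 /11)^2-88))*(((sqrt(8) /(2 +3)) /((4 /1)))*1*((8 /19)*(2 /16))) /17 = 1089*sqrt(2) /68262820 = 0.00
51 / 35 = 1.46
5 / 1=5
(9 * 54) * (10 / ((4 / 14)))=17010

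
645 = 645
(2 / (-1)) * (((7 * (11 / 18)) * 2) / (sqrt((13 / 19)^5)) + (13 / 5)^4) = -57122 / 625 - 55594 * sqrt(247) / 19773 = -135.58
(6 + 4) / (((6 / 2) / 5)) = 50 / 3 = 16.67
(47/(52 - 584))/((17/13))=-611/9044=-0.07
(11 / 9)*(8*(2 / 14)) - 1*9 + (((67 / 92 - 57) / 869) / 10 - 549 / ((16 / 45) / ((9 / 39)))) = -476586202921 / 1309548240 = -363.93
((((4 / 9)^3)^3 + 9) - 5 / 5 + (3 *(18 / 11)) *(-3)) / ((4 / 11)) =-14333116301 / 774840978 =-18.50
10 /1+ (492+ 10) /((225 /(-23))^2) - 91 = -3835067 /50625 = -75.75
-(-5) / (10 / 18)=9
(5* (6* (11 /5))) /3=22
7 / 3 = 2.33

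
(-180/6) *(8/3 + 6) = -260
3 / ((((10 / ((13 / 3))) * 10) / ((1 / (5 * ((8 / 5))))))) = 13 / 800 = 0.02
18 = 18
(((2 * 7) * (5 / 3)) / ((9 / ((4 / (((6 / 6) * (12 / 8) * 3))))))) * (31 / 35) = 496 / 243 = 2.04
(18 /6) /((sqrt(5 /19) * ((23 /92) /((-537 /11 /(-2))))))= 3222 * sqrt(95) /55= 570.98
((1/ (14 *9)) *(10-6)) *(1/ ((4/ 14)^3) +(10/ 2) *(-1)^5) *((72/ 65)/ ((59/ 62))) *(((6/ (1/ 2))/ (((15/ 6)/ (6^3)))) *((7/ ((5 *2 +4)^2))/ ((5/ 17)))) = 827786304/ 4697875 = 176.20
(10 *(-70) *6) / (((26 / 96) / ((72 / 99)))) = -1612800 / 143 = -11278.32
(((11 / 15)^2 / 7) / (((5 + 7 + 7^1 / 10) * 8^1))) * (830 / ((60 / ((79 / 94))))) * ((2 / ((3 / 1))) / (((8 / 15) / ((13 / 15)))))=10314161 / 1083015360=0.01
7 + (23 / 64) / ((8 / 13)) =3883 / 512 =7.58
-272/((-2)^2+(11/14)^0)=-272/5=-54.40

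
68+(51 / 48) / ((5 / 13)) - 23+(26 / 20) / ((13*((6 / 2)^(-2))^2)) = 4469 / 80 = 55.86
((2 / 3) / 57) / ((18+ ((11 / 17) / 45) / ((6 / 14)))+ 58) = 510 / 3315443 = 0.00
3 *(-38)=-114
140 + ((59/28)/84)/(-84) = 27659461/197568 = 140.00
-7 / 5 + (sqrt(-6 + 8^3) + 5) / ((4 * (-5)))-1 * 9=-213 / 20-sqrt(506) / 20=-11.77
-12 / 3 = -4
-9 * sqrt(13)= -32.45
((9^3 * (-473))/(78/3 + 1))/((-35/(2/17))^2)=-51084/354025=-0.14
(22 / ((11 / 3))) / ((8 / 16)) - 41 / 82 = 23 / 2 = 11.50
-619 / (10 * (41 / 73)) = -45187 / 410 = -110.21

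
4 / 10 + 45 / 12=4.15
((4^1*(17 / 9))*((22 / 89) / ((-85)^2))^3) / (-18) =-21296 / 1266833886313640625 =-0.00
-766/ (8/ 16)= -1532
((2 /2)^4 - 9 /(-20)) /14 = 29 /280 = 0.10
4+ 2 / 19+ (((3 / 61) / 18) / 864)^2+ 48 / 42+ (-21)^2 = 5934958636363909 / 13299683217408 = 446.25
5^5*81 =253125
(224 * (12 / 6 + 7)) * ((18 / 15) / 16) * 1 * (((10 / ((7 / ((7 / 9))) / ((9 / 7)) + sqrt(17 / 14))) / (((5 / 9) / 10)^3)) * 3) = 864162432 / 223 - 8817984 * sqrt(238) / 223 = 3265135.43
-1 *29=-29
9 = 9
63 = 63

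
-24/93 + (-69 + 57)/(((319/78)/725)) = -725488/341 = -2127.53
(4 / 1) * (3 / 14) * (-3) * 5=-12.86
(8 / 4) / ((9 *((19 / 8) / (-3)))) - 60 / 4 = -871 / 57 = -15.28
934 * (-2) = -1868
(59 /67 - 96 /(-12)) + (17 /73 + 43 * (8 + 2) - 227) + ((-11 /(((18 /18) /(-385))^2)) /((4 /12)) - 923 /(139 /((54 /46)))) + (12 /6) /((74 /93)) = -2829821603109488 /578551499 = -4891218.17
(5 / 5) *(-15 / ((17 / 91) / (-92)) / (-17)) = -125580 / 289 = -434.53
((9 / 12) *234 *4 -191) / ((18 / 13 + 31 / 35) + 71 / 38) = 8835190 / 71559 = 123.47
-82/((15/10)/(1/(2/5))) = -410/3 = -136.67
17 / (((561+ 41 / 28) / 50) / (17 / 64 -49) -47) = -9279025 / 25779767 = -0.36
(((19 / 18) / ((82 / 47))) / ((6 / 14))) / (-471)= -0.00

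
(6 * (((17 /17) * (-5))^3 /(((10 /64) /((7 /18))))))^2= 31360000 /9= 3484444.44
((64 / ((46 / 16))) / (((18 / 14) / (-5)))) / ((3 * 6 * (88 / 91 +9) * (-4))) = 203840 / 1689741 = 0.12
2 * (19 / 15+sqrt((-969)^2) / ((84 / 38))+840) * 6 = 15355.49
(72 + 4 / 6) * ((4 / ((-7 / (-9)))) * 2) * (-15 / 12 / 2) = -3270 / 7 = -467.14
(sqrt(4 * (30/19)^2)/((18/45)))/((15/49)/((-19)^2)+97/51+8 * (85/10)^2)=712215/52315294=0.01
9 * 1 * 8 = 72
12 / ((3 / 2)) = 8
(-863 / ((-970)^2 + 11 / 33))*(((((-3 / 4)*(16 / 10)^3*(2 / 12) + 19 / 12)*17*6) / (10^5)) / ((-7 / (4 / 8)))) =70728891 / 987945350000000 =0.00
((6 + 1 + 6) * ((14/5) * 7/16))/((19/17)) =10829/760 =14.25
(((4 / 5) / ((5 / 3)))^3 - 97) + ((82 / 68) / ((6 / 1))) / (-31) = -9574525253 / 98812500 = -96.90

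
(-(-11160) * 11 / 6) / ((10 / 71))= 145266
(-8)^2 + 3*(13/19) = 1255/19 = 66.05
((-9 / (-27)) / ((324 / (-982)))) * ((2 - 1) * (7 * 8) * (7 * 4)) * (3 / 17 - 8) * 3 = 51197552 / 1377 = 37180.50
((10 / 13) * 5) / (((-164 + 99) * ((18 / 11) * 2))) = -55 / 3042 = -0.02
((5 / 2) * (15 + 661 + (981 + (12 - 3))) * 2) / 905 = 1666 / 181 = 9.20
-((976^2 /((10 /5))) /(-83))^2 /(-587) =226850258944 /4043843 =56097.69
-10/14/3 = -5/21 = -0.24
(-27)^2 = 729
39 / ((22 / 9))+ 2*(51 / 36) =620 / 33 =18.79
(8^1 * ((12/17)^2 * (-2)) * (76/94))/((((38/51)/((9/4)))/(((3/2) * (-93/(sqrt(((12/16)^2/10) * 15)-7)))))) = -485968896/1231259-26034048 * sqrt(6)/1231259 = -446.49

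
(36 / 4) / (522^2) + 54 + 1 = 1665181 / 30276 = 55.00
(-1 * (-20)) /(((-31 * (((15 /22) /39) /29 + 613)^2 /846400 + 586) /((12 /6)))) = 2328969001216000 /33318065578001001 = 0.07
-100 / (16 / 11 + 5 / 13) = -14300 / 263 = -54.37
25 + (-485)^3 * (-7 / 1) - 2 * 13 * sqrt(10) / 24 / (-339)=13 * sqrt(10) / 4068 + 798588900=798588900.01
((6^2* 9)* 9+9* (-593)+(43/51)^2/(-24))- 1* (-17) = -150069145/62424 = -2404.03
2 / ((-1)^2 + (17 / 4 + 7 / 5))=40 / 133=0.30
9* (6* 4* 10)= 2160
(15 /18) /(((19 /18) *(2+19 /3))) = 9 /95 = 0.09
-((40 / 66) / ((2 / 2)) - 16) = 508 / 33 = 15.39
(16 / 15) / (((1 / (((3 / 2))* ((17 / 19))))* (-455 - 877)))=-34 / 31635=-0.00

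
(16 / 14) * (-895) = -1022.86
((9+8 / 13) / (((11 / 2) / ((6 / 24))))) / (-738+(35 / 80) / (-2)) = -2000 / 3378089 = -0.00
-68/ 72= -17/ 18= -0.94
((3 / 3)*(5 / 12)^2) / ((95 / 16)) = 5 / 171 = 0.03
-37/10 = -3.70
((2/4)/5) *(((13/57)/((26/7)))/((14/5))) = 1/456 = 0.00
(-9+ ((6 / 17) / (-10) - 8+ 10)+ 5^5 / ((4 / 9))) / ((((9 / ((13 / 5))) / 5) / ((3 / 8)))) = 31047029 / 8160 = 3804.78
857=857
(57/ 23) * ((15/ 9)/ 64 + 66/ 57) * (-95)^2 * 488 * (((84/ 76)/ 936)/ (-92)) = -165.86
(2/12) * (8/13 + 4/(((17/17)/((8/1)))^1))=212/39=5.44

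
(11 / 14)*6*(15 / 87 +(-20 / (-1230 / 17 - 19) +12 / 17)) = 27722277 / 5359403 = 5.17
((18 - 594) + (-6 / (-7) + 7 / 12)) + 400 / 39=-616219 / 1092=-564.30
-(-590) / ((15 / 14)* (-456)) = -413 / 342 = -1.21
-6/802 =-3/401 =-0.01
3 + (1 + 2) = 6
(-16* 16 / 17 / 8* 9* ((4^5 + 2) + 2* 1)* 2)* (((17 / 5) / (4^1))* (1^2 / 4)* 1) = -37008 / 5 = -7401.60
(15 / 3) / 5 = 1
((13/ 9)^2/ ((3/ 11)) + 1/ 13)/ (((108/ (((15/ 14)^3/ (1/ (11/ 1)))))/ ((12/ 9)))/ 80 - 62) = -335637500/ 2689796889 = -0.12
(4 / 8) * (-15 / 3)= -5 / 2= -2.50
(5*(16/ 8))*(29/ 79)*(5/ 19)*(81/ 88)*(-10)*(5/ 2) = -1468125/ 66044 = -22.23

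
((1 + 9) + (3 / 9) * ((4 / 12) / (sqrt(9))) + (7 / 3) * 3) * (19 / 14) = 4370 / 189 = 23.12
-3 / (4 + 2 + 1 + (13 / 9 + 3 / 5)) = -135 / 407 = -0.33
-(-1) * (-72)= -72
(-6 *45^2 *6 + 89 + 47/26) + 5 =-1892909/26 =-72804.19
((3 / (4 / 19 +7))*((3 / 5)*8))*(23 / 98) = 15732 / 33565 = 0.47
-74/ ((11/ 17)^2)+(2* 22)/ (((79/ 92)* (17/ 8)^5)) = -2382789853814/ 13572413063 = -175.56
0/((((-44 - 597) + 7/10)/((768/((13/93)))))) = 0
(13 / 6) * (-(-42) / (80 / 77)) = 7007 / 80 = 87.59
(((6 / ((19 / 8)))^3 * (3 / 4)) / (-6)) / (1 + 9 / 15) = -8640 / 6859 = -1.26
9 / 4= 2.25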